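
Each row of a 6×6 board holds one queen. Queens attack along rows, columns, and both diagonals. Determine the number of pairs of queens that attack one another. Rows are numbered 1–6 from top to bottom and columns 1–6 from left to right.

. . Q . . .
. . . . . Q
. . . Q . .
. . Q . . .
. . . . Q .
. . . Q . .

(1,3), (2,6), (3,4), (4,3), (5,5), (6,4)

Same column: (1,3)–(4,3) (column 3); (3,4)–(6,4) (column 4).
Same diagonal: (3,4)–(4,3) (|3−4| = |4−3| = 1); (5,5)–(6,4) (|5−6| = |5−4| = 1).
Total attacking pairs: 4.

4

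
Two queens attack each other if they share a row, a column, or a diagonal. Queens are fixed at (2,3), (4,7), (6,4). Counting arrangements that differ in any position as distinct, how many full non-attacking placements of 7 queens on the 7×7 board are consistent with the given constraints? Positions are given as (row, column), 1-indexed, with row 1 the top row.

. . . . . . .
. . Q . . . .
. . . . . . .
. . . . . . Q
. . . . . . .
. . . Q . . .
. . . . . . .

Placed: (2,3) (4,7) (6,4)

Branch on row 1: col 1 → 1; col 5 → 0; col 6 → 1.
Sum: 1 + 0 + 1 = 2.

2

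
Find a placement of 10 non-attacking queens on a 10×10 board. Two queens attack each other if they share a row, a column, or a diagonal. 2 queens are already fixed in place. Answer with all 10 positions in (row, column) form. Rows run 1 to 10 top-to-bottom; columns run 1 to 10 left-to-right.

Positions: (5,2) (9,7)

Row 1: attacked by (5,2)→{2,6}; (9,7)→{7}. Safe: 1, 3, 4, 5, 8, 9, 10. Place at column 5.
Row 2: attacked by (1,5)→{4,5,6}; (5,2)→{2,5}; (9,7)→{7}. Safe: 1, 3, 8, 9, 10. Place at column 10.
Row 3: attacked by (1,5)→{3,5,7}; (2,10)→{9,10}; (5,2)→{2,4}; (9,7)→{1,7}. Safe: 6, 8. Place at column 6.
Row 4: attacked by (1,5)→{2,5,8}; (2,10)→{8,10}; (3,6)→{5,6,7}; (5,2)→{1,2,3}; (9,7)→{2,7}. Safe: 4, 9. Place at column 4.
Row 6: attacked by (1,5)→{5,10}; (2,10)→{6,10}; (3,6)→{3,6,9}; (4,4)→{2,4,6}; (5,2)→{1,2,3}; (9,7)→{4,7,10}. Safe: 8. Place at column 8.
Row 7: attacked by (1,5)→{5}; (2,10)→{5,10}; (3,6)→{2,6,10}; (4,4)→{1,4,7}; (5,2)→{2,4}; (6,8)→{7,8,9}; (9,7)→{5,7,9}. Safe: 3. Place at column 3.
Row 8: attacked by (1,5)→{5}; (2,10)→{4,10}; (3,6)→{1,6}; (4,4)→{4,8}; (5,2)→{2,5}; (6,8)→{6,8,10}; (7,3)→{2,3,4}; (9,7)→{6,7,8}. Safe: 9. Place at column 9.
Row 10: attacked by (1,5)→{5}; (2,10)→{2,10}; (3,6)→{6}; (4,4)→{4,10}; (5,2)→{2,7}; (6,8)→{4,8}; (7,3)→{3,6}; (8,9)→{7,9}; (9,7)→{6,7,8}. Safe: 1. Place at column 1.
Columns [5, 10, 6, 4, 2, 8, 3, 9, 7, 1], r−c [-4, -8, -3, 0, 3, -2, 4, -1, 2, 9], r+c [6, 12, 9, 8, 7, 14, 10, 17, 16, 11] are all distinct, so no two queens attack.

(1,5) (2,10) (3,6) (4,4) (5,2) (6,8) (7,3) (8,9) (9,7) (10,1)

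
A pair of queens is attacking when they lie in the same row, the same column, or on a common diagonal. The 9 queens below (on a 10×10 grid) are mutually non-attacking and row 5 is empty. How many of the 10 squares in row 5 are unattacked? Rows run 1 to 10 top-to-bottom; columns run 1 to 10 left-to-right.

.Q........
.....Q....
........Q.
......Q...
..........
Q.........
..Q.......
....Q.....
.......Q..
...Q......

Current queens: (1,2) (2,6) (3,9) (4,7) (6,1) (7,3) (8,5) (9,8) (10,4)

1

(1,2) attacks row 5 at column 2 and diagonals 6.
(2,6) attacks row 5 at column 6 and diagonals 3, 9.
(3,9) attacks row 5 at column 9 and diagonals 7.
(4,7) attacks row 5 at column 7 and diagonals 6, 8.
(6,1) attacks row 5 at column 1 and diagonals 2.
(7,3) attacks row 5 at column 3 and diagonals 1, 5.
(8,5) attacks row 5 at column 5 and diagonals 2, 8.
(9,8) attacks row 5 at column 8 and diagonals 4.
(10,4) attacks row 5 at column 4 and diagonals 9.
Attacked columns: {1, 2, 3, 4, 5, 6, 7, 8, 9}. Safe: {10}.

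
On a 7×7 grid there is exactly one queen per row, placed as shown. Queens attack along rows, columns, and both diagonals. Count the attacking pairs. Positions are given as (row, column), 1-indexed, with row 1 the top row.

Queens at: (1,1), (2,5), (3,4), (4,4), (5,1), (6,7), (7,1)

Same column: (1,1)–(5,1) (column 1); (1,1)–(7,1) (column 1); (3,4)–(4,4) (column 4); (5,1)–(7,1) (column 1).
Same diagonal: (1,1)–(4,4) (|1−4| = |1−4| = 3); (2,5)–(3,4) (|2−3| = |5−4| = 1); (3,4)–(6,7) (|3−6| = |4−7| = 3); (4,4)–(7,1) (|4−7| = |4−1| = 3).
Total attacking pairs: 8.

8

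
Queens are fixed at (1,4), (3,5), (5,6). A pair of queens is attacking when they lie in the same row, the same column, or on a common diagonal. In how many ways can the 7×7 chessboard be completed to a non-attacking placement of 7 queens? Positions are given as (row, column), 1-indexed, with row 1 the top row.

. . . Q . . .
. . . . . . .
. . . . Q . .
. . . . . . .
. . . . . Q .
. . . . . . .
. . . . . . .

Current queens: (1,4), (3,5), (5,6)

2

Branch on row 2: col 1 → 1; col 2 → 0; col 7 → 1.
Sum: 1 + 0 + 1 = 2.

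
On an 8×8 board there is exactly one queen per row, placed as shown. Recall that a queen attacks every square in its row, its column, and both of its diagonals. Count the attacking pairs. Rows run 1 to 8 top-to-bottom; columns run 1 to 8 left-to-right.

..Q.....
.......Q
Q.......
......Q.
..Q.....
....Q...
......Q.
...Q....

Same column: (1,3)–(5,3) (column 3); (4,7)–(7,7) (column 7).
Same diagonal: (1,3)–(3,1) (|1−3| = |3−1| = 2); (3,1)–(5,3) (|3−5| = |1−3| = 2); (4,7)–(6,5) (|4−6| = |7−5| = 2).
Total attacking pairs: 5.

5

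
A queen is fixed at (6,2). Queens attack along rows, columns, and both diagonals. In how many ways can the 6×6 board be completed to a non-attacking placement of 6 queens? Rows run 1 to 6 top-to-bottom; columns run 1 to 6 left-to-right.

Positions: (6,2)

1

Branch on row 1: col 1 → 0; col 3 → 0; col 4 → 0; col 5 → 1; col 6 → 0.
Sum: 0 + 0 + 0 + 1 + 0 = 1.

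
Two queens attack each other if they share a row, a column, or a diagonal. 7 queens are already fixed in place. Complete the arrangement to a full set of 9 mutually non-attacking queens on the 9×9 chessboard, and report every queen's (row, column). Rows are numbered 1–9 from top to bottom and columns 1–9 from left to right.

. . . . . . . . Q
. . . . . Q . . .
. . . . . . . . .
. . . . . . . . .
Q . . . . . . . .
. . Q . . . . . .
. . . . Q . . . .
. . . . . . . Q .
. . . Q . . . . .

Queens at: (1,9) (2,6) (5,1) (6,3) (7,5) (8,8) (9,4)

(1,9) (2,6) (3,2) (4,7) (5,1) (6,3) (7,5) (8,8) (9,4)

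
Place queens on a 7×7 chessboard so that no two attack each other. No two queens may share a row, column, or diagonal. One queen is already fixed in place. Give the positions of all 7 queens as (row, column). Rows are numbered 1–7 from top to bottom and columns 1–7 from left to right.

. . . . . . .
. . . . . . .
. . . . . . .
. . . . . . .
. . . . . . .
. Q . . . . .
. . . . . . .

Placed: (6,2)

(1,1) (2,4) (3,7) (4,3) (5,6) (6,2) (7,5)

Row 1: attacked by (6,2)→{2,7}. Safe: 1, 3, 4, 5, 6. Place at column 1.
Row 2: attacked by (1,1)→{1,2}; (6,2)→{2,6}. Safe: 3, 4, 5, 7. Place at column 4.
Row 3: attacked by (1,1)→{1,3}; (2,4)→{3,4,5}; (6,2)→{2,5}. Safe: 6, 7. Place at column 7.
Row 4: attacked by (1,1)→{1,4}; (2,4)→{2,4,6}; (3,7)→{6,7}; (6,2)→{2,4}. Safe: 3, 5. Place at column 3.
Row 5: attacked by (1,1)→{1,5}; (2,4)→{1,4,7}; (3,7)→{5,7}; (4,3)→{2,3,4}; (6,2)→{1,2,3}. Safe: 6. Place at column 6.
Row 7: attacked by (1,1)→{1,7}; (2,4)→{4}; (3,7)→{3,7}; (4,3)→{3,6}; (5,6)→{4,6}; (6,2)→{1,2,3}. Safe: 5. Place at column 5.
Columns [1, 4, 7, 3, 6, 2, 5], r−c [0, -2, -4, 1, -1, 4, 2], r+c [2, 6, 10, 7, 11, 8, 12] are all distinct, so no two queens attack.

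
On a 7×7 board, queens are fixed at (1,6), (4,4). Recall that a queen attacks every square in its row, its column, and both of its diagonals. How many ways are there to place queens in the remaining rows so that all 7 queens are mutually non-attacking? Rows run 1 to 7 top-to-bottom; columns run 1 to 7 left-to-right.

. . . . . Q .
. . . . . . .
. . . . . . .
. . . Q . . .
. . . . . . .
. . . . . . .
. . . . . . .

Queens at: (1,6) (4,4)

Branch on row 2: col 1 → 0; col 3 → 2.
Sum: 0 + 2 = 2.

2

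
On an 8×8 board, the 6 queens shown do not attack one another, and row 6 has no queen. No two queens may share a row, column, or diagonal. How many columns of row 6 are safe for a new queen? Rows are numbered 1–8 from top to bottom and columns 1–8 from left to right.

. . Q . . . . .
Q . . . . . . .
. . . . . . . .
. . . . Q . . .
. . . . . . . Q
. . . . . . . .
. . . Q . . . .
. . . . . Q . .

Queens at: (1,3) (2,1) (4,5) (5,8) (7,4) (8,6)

1

(1,3) attacks row 6 at column 3 and diagonals 8.
(2,1) attacks row 6 at column 1 and diagonals 5.
(4,5) attacks row 6 at column 5 and diagonals 3, 7.
(5,8) attacks row 6 at column 8 and diagonals 7.
(7,4) attacks row 6 at column 4 and diagonals 3, 5.
(8,6) attacks row 6 at column 6 and diagonals 4, 8.
Attacked columns: {1, 3, 4, 5, 6, 7, 8}. Safe: {2}.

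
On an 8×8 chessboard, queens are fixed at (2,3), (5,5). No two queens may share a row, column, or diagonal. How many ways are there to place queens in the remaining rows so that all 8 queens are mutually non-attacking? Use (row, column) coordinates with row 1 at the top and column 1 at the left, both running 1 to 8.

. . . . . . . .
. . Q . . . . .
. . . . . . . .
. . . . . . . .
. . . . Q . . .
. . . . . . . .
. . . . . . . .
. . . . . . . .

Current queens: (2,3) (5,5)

3

Branch on row 1: col 6 → 2; col 7 → 1; col 8 → 0.
Sum: 2 + 1 + 0 = 3.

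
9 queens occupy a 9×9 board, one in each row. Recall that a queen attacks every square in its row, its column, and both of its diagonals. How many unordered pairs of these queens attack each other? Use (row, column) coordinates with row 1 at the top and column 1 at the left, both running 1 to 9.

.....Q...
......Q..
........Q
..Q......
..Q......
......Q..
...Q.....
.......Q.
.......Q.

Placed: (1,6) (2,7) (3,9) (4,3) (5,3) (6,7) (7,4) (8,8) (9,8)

6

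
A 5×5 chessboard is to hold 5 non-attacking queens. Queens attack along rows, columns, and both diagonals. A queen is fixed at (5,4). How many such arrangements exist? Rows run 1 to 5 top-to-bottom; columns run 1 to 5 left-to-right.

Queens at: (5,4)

Branch on row 1: col 1 → 1; col 2 → 1; col 3 → 0; col 5 → 0.
Sum: 1 + 1 + 0 + 0 = 2.

2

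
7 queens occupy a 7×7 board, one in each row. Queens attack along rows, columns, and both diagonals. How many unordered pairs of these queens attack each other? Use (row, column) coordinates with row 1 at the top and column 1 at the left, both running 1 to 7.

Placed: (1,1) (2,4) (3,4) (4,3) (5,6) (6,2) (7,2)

Same column: (2,4)–(3,4) (column 4); (6,2)–(7,2) (column 2).
Same diagonal: (3,4)–(4,3) (|3−4| = |4−3| = 1); (3,4)–(5,6) (|3−5| = |4−6| = 2).
Total attacking pairs: 4.

4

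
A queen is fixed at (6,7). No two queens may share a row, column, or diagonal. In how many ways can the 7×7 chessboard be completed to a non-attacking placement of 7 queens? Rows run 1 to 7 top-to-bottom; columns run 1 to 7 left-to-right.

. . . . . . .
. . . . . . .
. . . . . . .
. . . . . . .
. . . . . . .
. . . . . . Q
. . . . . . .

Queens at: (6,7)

7

Branch on row 1: col 1 → 1; col 3 → 2; col 4 → 2; col 5 → 1; col 6 → 1.
Sum: 1 + 2 + 2 + 1 + 1 = 7.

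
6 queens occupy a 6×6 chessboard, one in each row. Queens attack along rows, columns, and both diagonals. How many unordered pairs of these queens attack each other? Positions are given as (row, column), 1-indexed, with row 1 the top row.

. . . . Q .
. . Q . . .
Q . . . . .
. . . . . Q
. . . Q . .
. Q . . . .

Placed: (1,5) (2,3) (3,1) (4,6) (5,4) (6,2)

All columns are distinct and no two queens satisfy |Δrow| = |Δcol|, so no pair attacks.

0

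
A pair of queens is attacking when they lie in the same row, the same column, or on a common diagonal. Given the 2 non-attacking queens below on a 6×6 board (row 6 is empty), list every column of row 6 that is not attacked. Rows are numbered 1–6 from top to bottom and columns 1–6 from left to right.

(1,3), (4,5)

columns 1, 2, 4, 6

(1,3) attacks row 6 at column 3.
(4,5) attacks row 6 at column 5 and diagonals 3.
Attacked columns: {3, 5}. Safe: {1, 2, 4, 6}.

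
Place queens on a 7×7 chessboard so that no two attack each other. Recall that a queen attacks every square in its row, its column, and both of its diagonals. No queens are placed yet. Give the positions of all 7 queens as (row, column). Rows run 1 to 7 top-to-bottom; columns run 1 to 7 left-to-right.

(1,1) (2,4) (3,7) (4,3) (5,6) (6,2) (7,5)

Row 1: Safe: 1, 2, 3, 4, 5, 6, 7. Place at column 1.
Row 2: attacked by (1,1)→{1,2}. Safe: 3, 4, 5, 6, 7. Place at column 4.
Row 3: attacked by (1,1)→{1,3}; (2,4)→{3,4,5}. Safe: 2, 6, 7. Place at column 7.
Row 4: attacked by (1,1)→{1,4}; (2,4)→{2,4,6}; (3,7)→{6,7}. Safe: 3, 5. Place at column 3.
Row 5: attacked by (1,1)→{1,5}; (2,4)→{1,4,7}; (3,7)→{5,7}; (4,3)→{2,3,4}. Safe: 6. Place at column 6.
Row 6: attacked by (1,1)→{1,6}; (2,4)→{4}; (3,7)→{4,7}; (4,3)→{1,3,5}; (5,6)→{5,6,7}. Safe: 2. Place at column 2.
Row 7: attacked by (1,1)→{1,7}; (2,4)→{4}; (3,7)→{3,7}; (4,3)→{3,6}; (5,6)→{4,6}; (6,2)→{1,2,3}. Safe: 5. Place at column 5.
Columns [1, 4, 7, 3, 6, 2, 5], r−c [0, -2, -4, 1, -1, 4, 2], r+c [2, 6, 10, 7, 11, 8, 12] are all distinct, so no two queens attack.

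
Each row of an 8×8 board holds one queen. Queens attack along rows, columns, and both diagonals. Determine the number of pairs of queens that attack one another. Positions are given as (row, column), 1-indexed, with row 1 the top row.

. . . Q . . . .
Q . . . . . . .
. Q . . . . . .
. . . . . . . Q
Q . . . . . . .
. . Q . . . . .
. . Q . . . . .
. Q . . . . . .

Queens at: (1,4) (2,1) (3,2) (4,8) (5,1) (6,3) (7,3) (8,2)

Same column: (2,1)–(5,1) (column 1); (3,2)–(8,2) (column 2); (6,3)–(7,3) (column 3).
Same diagonal: (1,4)–(3,2) (|1−3| = |4−2| = 2); (2,1)–(3,2) (|2−3| = |1−2| = 1); (5,1)–(7,3) (|5−7| = |1−3| = 2); (7,3)–(8,2) (|7−8| = |3−2| = 1).
Total attacking pairs: 7.

7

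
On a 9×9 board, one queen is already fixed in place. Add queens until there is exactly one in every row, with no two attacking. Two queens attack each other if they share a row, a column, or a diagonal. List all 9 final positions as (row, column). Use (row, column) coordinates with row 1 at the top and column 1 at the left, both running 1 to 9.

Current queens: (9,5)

(1,4) (2,6) (3,1) (4,9) (5,7) (6,3) (7,8) (8,2) (9,5)

Row 1: attacked by (9,5)→{5}. Safe: 1, 2, 3, 4, 6, 7, 8, 9. Place at column 4.
Row 2: attacked by (1,4)→{3,4,5}; (9,5)→{5}. Safe: 1, 2, 6, 7, 8, 9. Place at column 6.
Row 3: attacked by (1,4)→{2,4,6}; (2,6)→{5,6,7}; (9,5)→{5}. Safe: 1, 3, 8, 9. Place at column 1.
Row 4: attacked by (1,4)→{1,4,7}; (2,6)→{4,6,8}; (3,1)→{1,2}; (9,5)→{5}. Safe: 3, 9. Place at column 9.
Row 5: attacked by (1,4)→{4,8}; (2,6)→{3,6,9}; (3,1)→{1,3}; (4,9)→{8,9}; (9,5)→{1,5,9}. Safe: 2, 7. Place at column 7.
Row 6: attacked by (1,4)→{4,9}; (2,6)→{2,6}; (3,1)→{1,4}; (4,9)→{7,9}; (5,7)→{6,7,8}; (9,5)→{2,5,8}. Safe: 3. Place at column 3.
Row 7: attacked by (1,4)→{4}; (2,6)→{1,6}; (3,1)→{1,5}; (4,9)→{6,9}; (5,7)→{5,7,9}; (6,3)→{2,3,4}; (9,5)→{3,5,7}. Safe: 8. Place at column 8.
Row 8: attacked by (1,4)→{4}; (2,6)→{6}; (3,1)→{1,6}; (4,9)→{5,9}; (5,7)→{4,7}; (6,3)→{1,3,5}; (7,8)→{7,8,9}; (9,5)→{4,5,6}. Safe: 2. Place at column 2.
Columns [4, 6, 1, 9, 7, 3, 8, 2, 5], r−c [-3, -4, 2, -5, -2, 3, -1, 6, 4], r+c [5, 8, 4, 13, 12, 9, 15, 10, 14] are all distinct, so no two queens attack.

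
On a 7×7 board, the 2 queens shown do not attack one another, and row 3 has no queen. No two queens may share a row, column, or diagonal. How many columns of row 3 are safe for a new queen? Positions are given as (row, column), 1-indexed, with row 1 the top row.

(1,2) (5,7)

(1,2) attacks row 3 at column 2 and diagonals 4.
(5,7) attacks row 3 at column 7 and diagonals 5.
Attacked columns: {2, 4, 5, 7}. Safe: {1, 3, 6}.

3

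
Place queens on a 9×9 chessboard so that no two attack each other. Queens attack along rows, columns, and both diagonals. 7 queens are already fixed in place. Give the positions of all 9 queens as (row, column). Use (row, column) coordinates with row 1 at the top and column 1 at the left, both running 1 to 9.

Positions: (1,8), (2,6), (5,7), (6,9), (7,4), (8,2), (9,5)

(1,8) (2,6) (3,1) (4,3) (5,7) (6,9) (7,4) (8,2) (9,5)

Row 3: attacked by (1,8)→{6,8}; (2,6)→{5,6,7}; (5,7)→{5,7,9}; (6,9)→{6,9}; (7,4)→{4,8}; (8,2)→{2,7}; (9,5)→{5}. Safe: 1, 3. Place at column 1.
Row 4: attacked by (1,8)→{5,8}; (2,6)→{4,6,8}; (3,1)→{1,2}; (5,7)→{6,7,8}; (6,9)→{7,9}; (7,4)→{1,4,7}; (8,2)→{2,6}; (9,5)→{5}. Safe: 3. Place at column 3.
Columns [8, 6, 1, 3, 7, 9, 4, 2, 5], r−c [-7, -4, 2, 1, -2, -3, 3, 6, 4], r+c [9, 8, 4, 7, 12, 15, 11, 10, 14] are all distinct, so no two queens attack.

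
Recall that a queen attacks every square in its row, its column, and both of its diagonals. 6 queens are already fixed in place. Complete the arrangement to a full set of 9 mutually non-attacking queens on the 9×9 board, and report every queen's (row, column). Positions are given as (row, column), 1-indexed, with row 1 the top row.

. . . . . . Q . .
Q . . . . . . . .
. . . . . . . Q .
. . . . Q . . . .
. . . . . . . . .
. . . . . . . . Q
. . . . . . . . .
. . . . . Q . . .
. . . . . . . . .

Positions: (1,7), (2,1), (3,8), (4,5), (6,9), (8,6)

(1,7) (2,1) (3,8) (4,5) (5,2) (6,9) (7,3) (8,6) (9,4)

Row 5: attacked by (1,7)→{3,7}; (2,1)→{1,4}; (3,8)→{6,8}; (4,5)→{4,5,6}; (6,9)→{8,9}; (8,6)→{3,6,9}. Safe: 2. Place at column 2.
Row 7: attacked by (1,7)→{1,7}; (2,1)→{1,6}; (3,8)→{4,8}; (4,5)→{2,5,8}; (5,2)→{2,4}; (6,9)→{8,9}; (8,6)→{5,6,7}. Safe: 3. Place at column 3.
Row 9: attacked by (1,7)→{7}; (2,1)→{1,8}; (3,8)→{2,8}; (4,5)→{5}; (5,2)→{2,6}; (6,9)→{6,9}; (7,3)→{1,3,5}; (8,6)→{5,6,7}. Safe: 4. Place at column 4.
Columns [7, 1, 8, 5, 2, 9, 3, 6, 4], r−c [-6, 1, -5, -1, 3, -3, 4, 2, 5], r+c [8, 3, 11, 9, 7, 15, 10, 14, 13] are all distinct, so no two queens attack.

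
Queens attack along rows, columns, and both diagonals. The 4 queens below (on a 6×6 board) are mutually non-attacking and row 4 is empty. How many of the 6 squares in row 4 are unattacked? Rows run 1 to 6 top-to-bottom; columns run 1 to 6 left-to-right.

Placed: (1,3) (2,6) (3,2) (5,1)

1

(1,3) attacks row 4 at column 3 and diagonals 6.
(2,6) attacks row 4 at column 6 and diagonals 4.
(3,2) attacks row 4 at column 2 and diagonals 1, 3.
(5,1) attacks row 4 at column 1 and diagonals 2.
Attacked columns: {1, 2, 3, 4, 6}. Safe: {5}.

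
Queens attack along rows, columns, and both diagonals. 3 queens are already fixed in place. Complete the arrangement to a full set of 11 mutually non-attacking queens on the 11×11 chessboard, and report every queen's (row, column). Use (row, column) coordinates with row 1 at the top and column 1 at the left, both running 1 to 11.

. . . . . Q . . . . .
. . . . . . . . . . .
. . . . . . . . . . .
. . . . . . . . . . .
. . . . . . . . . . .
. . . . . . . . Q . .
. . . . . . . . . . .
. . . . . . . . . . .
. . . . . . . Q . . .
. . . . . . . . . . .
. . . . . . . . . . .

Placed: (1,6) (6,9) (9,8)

Row 2: attacked by (1,6)→{5,6,7}; (6,9)→{5,9}; (9,8)→{1,8}. Safe: 2, 3, 4, 10, 11. Place at column 2.
Row 3: attacked by (1,6)→{4,6,8}; (2,2)→{1,2,3}; (6,9)→{6,9}; (9,8)→{2,8}. Safe: 5, 7, 10, 11. Place at column 7.
Row 4: attacked by (1,6)→{3,6,9}; (2,2)→{2,4}; (3,7)→{6,7,8}; (6,9)→{7,9,11}; (9,8)→{3,8}. Safe: 1, 5, 10. Place at column 10.
Row 5: attacked by (1,6)→{2,6,10}; (2,2)→{2,5}; (3,7)→{5,7,9}; (4,10)→{9,10,11}; (6,9)→{8,9,10}; (9,8)→{4,8}. Safe: 1, 3. Place at column 3.
Row 7: attacked by (1,6)→{6}; (2,2)→{2,7}; (3,7)→{3,7,11}; (4,10)→{7,10}; (5,3)→{1,3,5}; (6,9)→{8,9,10}; (9,8)→{6,8,10}. Safe: 4. Place at column 4.
Row 8: attacked by (1,6)→{6}; (2,2)→{2,8}; (3,7)→{2,7}; (4,10)→{6,10}; (5,3)→{3,6}; (6,9)→{7,9,11}; (7,4)→{3,4,5}; (9,8)→{7,8,9}. Safe: 1. Place at column 1.
Row 10: attacked by (1,6)→{6}; (2,2)→{2,10}; (3,7)→{7}; (4,10)→{4,10}; (5,3)→{3,8}; (6,9)→{5,9}; (7,4)→{1,4,7}; (8,1)→{1,3}; (9,8)→{7,8,9}. Safe: 11. Place at column 11.
Row 11: attacked by (1,6)→{6}; (2,2)→{2,11}; (3,7)→{7}; (4,10)→{3,10}; (5,3)→{3,9}; (6,9)→{4,9}; (7,4)→{4,8}; (8,1)→{1,4}; (9,8)→{6,8,10}; (10,11)→{10,11}. Safe: 5. Place at column 5.
Columns [6, 2, 7, 10, 3, 9, 4, 1, 8, 11, 5], r−c [-5, 0, -4, -6, 2, -3, 3, 7, 1, -1, 6], r+c [7, 4, 10, 14, 8, 15, 11, 9, 17, 21, 16] are all distinct, so no two queens attack.

(1,6) (2,2) (3,7) (4,10) (5,3) (6,9) (7,4) (8,1) (9,8) (10,11) (11,5)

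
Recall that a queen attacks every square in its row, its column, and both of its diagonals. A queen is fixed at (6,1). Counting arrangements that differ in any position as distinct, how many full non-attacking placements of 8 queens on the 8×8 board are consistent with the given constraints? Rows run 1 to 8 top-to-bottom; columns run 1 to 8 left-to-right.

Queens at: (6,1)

16

Branch on row 1: col 2 → 1; col 3 → 4; col 4 → 4; col 5 → 4; col 7 → 3; col 8 → 0.
Sum: 1 + 4 + 4 + 4 + 3 + 0 = 16.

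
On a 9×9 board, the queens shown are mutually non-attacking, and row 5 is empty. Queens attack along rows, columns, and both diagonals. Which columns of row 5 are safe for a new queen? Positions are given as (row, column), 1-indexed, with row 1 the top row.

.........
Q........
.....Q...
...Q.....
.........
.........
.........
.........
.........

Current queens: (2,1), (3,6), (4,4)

columns 2, 7, 9

(2,1) attacks row 5 at column 1 and diagonals 4.
(3,6) attacks row 5 at column 6 and diagonals 4, 8.
(4,4) attacks row 5 at column 4 and diagonals 3, 5.
Attacked columns: {1, 3, 4, 5, 6, 8}. Safe: {2, 7, 9}.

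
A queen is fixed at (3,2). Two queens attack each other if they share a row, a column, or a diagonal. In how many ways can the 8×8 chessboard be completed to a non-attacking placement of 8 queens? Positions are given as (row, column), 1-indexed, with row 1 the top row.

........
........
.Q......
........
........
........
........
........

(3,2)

Branch on row 1: col 1 → 0; col 3 → 7; col 5 → 3; col 6 → 2; col 7 → 2; col 8 → 0.
Sum: 0 + 7 + 3 + 2 + 2 + 0 = 14.

14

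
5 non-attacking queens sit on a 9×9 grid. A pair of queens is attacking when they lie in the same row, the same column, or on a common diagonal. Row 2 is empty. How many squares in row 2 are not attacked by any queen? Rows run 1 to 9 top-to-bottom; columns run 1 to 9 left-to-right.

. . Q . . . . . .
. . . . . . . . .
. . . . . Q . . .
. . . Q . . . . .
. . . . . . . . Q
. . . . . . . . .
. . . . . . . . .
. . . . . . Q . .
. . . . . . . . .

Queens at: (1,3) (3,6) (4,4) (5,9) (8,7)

1

(1,3) attacks row 2 at column 3 and diagonals 2, 4.
(3,6) attacks row 2 at column 6 and diagonals 5, 7.
(4,4) attacks row 2 at column 4 and diagonals 2, 6.
(5,9) attacks row 2 at column 9 and diagonals 6.
(8,7) attacks row 2 at column 7 and diagonals 1.
Attacked columns: {1, 2, 3, 4, 5, 6, 7, 9}. Safe: {8}.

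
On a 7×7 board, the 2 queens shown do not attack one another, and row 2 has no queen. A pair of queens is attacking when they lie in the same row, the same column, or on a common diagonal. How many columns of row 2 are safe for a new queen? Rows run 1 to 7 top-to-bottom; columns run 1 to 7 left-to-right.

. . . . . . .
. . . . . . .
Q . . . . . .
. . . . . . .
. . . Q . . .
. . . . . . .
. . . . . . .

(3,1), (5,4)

3

(3,1) attacks row 2 at column 1 and diagonals 2.
(5,4) attacks row 2 at column 4 and diagonals 1, 7.
Attacked columns: {1, 2, 4, 7}. Safe: {3, 5, 6}.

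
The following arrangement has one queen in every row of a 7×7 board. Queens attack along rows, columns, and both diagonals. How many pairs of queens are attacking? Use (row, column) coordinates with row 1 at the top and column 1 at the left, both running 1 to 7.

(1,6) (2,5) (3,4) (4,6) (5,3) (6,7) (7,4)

6

Same column: (1,6)–(4,6) (column 6); (3,4)–(7,4) (column 4).
Same diagonal: (1,6)–(2,5) (|1−2| = |6−5| = 1); (1,6)–(3,4) (|1−3| = |6−4| = 2); (2,5)–(3,4) (|2−3| = |5−4| = 1); (3,4)–(6,7) (|3−6| = |4−7| = 3).
Total attacking pairs: 6.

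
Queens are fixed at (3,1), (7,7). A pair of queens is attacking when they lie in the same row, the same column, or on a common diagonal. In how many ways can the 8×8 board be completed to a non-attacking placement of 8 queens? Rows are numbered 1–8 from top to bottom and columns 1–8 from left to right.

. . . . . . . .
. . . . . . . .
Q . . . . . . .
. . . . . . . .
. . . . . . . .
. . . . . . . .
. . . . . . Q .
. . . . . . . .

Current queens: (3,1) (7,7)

Branch on row 1: col 2 → 0; col 4 → 1; col 5 → 0; col 6 → 2; col 8 → 2.
Sum: 0 + 1 + 0 + 2 + 2 = 5.

5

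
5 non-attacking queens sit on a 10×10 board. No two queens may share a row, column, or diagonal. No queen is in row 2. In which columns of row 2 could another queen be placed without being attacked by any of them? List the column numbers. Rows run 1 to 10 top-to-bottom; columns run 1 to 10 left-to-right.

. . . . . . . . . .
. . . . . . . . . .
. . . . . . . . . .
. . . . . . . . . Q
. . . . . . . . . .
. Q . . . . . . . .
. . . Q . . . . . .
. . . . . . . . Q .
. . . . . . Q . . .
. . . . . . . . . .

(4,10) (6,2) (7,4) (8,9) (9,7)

columns 1, 5

(4,10) attacks row 2 at column 10 and diagonals 8.
(6,2) attacks row 2 at column 2 and diagonals 6.
(7,4) attacks row 2 at column 4 and diagonals 9.
(8,9) attacks row 2 at column 9 and diagonals 3.
(9,7) attacks row 2 at column 7.
Attacked columns: {2, 3, 4, 6, 7, 8, 9, 10}. Safe: {1, 5}.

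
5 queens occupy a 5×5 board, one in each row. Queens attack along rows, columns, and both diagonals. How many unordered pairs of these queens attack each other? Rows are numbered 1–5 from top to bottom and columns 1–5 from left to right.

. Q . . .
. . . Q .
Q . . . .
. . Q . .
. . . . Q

All columns are distinct and no two queens satisfy |Δrow| = |Δcol|, so no pair attacks.

0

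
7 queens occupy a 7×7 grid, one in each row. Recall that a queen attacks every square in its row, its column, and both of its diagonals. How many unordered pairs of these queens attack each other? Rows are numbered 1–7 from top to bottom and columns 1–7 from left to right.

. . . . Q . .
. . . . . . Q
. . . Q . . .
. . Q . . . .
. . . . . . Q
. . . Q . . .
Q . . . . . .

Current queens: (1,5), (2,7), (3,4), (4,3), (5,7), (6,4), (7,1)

3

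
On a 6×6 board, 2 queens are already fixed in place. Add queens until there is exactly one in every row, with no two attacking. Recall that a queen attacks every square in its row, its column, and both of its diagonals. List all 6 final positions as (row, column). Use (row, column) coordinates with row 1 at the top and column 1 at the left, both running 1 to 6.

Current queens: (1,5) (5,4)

(1,5) (2,3) (3,1) (4,6) (5,4) (6,2)

Row 2: attacked by (1,5)→{4,5,6}; (5,4)→{1,4}. Safe: 2, 3. Place at column 3.
Row 3: attacked by (1,5)→{3,5}; (2,3)→{2,3,4}; (5,4)→{2,4,6}. Safe: 1. Place at column 1.
Row 4: attacked by (1,5)→{2,5}; (2,3)→{1,3,5}; (3,1)→{1,2}; (5,4)→{3,4,5}. Safe: 6. Place at column 6.
Row 6: attacked by (1,5)→{5}; (2,3)→{3}; (3,1)→{1,4}; (4,6)→{4,6}; (5,4)→{3,4,5}. Safe: 2. Place at column 2.
Columns [5, 3, 1, 6, 4, 2], r−c [-4, -1, 2, -2, 1, 4], r+c [6, 5, 4, 10, 9, 8] are all distinct, so no two queens attack.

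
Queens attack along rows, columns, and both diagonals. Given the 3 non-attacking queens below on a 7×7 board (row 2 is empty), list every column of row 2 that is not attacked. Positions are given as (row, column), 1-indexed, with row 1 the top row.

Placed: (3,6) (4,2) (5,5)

(3,6) attacks row 2 at column 6 and diagonals 5, 7.
(4,2) attacks row 2 at column 2 and diagonals 4.
(5,5) attacks row 2 at column 5 and diagonals 2.
Attacked columns: {2, 4, 5, 6, 7}. Safe: {1, 3}.

columns 1, 3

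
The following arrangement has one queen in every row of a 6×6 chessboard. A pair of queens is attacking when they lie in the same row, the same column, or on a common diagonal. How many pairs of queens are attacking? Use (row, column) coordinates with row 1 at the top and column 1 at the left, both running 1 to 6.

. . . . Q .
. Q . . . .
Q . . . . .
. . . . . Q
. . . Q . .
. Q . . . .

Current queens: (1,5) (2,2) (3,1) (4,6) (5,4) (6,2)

2

Same column: (2,2)–(6,2) (column 2).
Same diagonal: (2,2)–(3,1) (|2−3| = |2−1| = 1).
Total attacking pairs: 2.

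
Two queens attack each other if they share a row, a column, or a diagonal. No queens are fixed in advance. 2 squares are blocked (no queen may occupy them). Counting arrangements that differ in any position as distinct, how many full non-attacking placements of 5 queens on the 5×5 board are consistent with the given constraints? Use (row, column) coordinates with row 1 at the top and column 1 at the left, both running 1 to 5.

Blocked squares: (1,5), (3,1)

7

Branch on row 1: col 1 → 2; col 2 → 1; col 3 → 2; col 4 → 2.
Sum: 2 + 1 + 2 + 2 = 7.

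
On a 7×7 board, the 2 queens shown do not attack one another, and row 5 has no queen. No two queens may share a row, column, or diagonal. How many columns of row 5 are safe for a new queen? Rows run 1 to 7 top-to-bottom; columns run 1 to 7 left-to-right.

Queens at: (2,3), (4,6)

(2,3) attacks row 5 at column 3 and diagonals 6.
(4,6) attacks row 5 at column 6 and diagonals 5, 7.
Attacked columns: {3, 5, 6, 7}. Safe: {1, 2, 4}.

3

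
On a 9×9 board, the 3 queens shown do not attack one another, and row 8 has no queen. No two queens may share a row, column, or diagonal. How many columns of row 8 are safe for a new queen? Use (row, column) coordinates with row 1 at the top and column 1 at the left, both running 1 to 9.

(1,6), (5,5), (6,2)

4

(1,6) attacks row 8 at column 6.
(5,5) attacks row 8 at column 5 and diagonals 2, 8.
(6,2) attacks row 8 at column 2 and diagonals 4.
Attacked columns: {2, 4, 5, 6, 8}. Safe: {1, 3, 7, 9}.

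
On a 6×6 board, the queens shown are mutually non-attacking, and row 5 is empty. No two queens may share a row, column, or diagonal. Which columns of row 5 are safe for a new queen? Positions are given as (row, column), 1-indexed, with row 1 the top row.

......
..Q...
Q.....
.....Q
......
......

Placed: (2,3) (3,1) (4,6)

(2,3) attacks row 5 at column 3 and diagonals 6.
(3,1) attacks row 5 at column 1 and diagonals 3.
(4,6) attacks row 5 at column 6 and diagonals 5.
Attacked columns: {1, 3, 5, 6}. Safe: {2, 4}.

columns 2, 4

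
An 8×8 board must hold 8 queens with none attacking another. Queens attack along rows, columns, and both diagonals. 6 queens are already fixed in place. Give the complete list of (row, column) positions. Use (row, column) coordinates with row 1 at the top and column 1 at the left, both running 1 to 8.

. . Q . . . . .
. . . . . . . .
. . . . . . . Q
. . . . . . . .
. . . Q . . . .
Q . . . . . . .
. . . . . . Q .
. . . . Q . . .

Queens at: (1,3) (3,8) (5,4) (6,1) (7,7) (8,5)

(1,3) (2,6) (3,8) (4,2) (5,4) (6,1) (7,7) (8,5)

Row 2: attacked by (1,3)→{2,3,4}; (3,8)→{7,8}; (5,4)→{1,4,7}; (6,1)→{1,5}; (7,7)→{2,7}; (8,5)→{5}. Safe: 6. Place at column 6.
Row 4: attacked by (1,3)→{3,6}; (2,6)→{4,6,8}; (3,8)→{7,8}; (5,4)→{3,4,5}; (6,1)→{1,3}; (7,7)→{4,7}; (8,5)→{1,5}. Safe: 2. Place at column 2.
Columns [3, 6, 8, 2, 4, 1, 7, 5], r−c [-2, -4, -5, 2, 1, 5, 0, 3], r+c [4, 8, 11, 6, 9, 7, 14, 13] are all distinct, so no two queens attack.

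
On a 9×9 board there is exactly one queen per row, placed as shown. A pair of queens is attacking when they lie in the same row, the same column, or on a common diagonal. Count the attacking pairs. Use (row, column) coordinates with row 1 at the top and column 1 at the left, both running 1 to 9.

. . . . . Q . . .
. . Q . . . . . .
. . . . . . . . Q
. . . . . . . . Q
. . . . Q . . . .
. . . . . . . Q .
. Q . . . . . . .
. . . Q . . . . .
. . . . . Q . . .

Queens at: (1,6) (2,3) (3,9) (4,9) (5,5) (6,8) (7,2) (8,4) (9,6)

4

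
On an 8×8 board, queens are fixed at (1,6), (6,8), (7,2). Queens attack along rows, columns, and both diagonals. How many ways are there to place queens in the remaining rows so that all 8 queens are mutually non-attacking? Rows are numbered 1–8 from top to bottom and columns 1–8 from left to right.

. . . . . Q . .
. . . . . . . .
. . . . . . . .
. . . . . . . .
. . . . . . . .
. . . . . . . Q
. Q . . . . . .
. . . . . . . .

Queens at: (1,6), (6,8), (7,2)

2

Branch on row 2: col 1 → 0; col 3 → 2.
Sum: 0 + 2 = 2.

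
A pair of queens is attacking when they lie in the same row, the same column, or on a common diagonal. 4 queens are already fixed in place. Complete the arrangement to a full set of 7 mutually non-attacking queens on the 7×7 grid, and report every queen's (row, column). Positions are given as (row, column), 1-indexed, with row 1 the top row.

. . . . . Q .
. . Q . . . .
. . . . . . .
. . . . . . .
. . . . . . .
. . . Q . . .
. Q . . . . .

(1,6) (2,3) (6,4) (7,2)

Row 3: attacked by (1,6)→{4,6}; (2,3)→{2,3,4}; (6,4)→{1,4,7}; (7,2)→{2,6}. Safe: 5. Place at column 5.
Row 4: attacked by (1,6)→{3,6}; (2,3)→{1,3,5}; (3,5)→{4,5,6}; (6,4)→{2,4,6}; (7,2)→{2,5}. Safe: 7. Place at column 7.
Row 5: attacked by (1,6)→{2,6}; (2,3)→{3,6}; (3,5)→{3,5,7}; (4,7)→{6,7}; (6,4)→{3,4,5}; (7,2)→{2,4}. Safe: 1. Place at column 1.
Columns [6, 3, 5, 7, 1, 4, 2], r−c [-5, -1, -2, -3, 4, 2, 5], r+c [7, 5, 8, 11, 6, 10, 9] are all distinct, so no two queens attack.

(1,6) (2,3) (3,5) (4,7) (5,1) (6,4) (7,2)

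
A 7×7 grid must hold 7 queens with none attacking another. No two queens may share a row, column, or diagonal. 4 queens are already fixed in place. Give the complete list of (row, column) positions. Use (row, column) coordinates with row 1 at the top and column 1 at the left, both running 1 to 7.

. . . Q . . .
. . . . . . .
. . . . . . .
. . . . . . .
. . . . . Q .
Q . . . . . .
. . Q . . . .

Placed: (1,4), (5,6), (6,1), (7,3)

(1,4) (2,7) (3,5) (4,2) (5,6) (6,1) (7,3)

Row 2: attacked by (1,4)→{3,4,5}; (5,6)→{3,6}; (6,1)→{1,5}; (7,3)→{3}. Safe: 2, 7. Place at column 7.
Row 3: attacked by (1,4)→{2,4,6}; (2,7)→{6,7}; (5,6)→{4,6}; (6,1)→{1,4}; (7,3)→{3,7}. Safe: 5. Place at column 5.
Row 4: attacked by (1,4)→{1,4,7}; (2,7)→{5,7}; (3,5)→{4,5,6}; (5,6)→{5,6,7}; (6,1)→{1,3}; (7,3)→{3,6}. Safe: 2. Place at column 2.
Columns [4, 7, 5, 2, 6, 1, 3], r−c [-3, -5, -2, 2, -1, 5, 4], r+c [5, 9, 8, 6, 11, 7, 10] are all distinct, so no two queens attack.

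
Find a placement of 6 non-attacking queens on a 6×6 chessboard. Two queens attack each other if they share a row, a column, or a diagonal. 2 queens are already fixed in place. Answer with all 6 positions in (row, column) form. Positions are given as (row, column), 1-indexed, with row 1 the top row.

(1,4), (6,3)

(1,4) (2,1) (3,5) (4,2) (5,6) (6,3)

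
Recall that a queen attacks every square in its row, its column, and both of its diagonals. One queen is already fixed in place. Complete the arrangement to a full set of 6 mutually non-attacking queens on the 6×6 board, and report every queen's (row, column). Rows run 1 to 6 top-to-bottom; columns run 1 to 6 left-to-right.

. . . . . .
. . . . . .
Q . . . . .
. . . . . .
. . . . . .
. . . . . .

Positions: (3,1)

Row 1: attacked by (3,1)→{1,3}. Safe: 2, 4, 5, 6. Place at column 5.
Row 2: attacked by (1,5)→{4,5,6}; (3,1)→{1,2}. Safe: 3. Place at column 3.
Row 4: attacked by (1,5)→{2,5}; (2,3)→{1,3,5}; (3,1)→{1,2}. Safe: 4, 6. Place at column 6.
Row 5: attacked by (1,5)→{1,5}; (2,3)→{3,6}; (3,1)→{1,3}; (4,6)→{5,6}. Safe: 2, 4. Place at column 4.
Row 6: attacked by (1,5)→{5}; (2,3)→{3}; (3,1)→{1,4}; (4,6)→{4,6}; (5,4)→{3,4,5}. Safe: 2. Place at column 2.
Columns [5, 3, 1, 6, 4, 2], r−c [-4, -1, 2, -2, 1, 4], r+c [6, 5, 4, 10, 9, 8] are all distinct, so no two queens attack.

(1,5) (2,3) (3,1) (4,6) (5,4) (6,2)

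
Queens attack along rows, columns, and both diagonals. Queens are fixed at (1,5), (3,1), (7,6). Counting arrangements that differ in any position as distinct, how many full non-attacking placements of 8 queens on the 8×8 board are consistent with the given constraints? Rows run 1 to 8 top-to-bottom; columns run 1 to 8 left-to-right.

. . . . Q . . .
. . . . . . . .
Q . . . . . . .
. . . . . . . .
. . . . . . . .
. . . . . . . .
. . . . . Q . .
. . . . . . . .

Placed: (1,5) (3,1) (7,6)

2

Branch on row 2: col 3 → 1; col 7 → 1; col 8 → 0.
Sum: 1 + 1 + 0 = 2.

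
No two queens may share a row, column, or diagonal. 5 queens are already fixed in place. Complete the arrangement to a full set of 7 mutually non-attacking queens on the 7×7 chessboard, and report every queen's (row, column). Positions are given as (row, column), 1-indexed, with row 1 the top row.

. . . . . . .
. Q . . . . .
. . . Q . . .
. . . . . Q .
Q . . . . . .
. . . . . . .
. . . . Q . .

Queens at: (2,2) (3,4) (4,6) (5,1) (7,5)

Row 1: attacked by (2,2)→{1,2,3}; (3,4)→{2,4,6}; (4,6)→{3,6}; (5,1)→{1,5}; (7,5)→{5}. Safe: 7. Place at column 7.
Row 6: attacked by (1,7)→{2,7}; (2,2)→{2,6}; (3,4)→{1,4,7}; (4,6)→{4,6}; (5,1)→{1,2}; (7,5)→{4,5,6}. Safe: 3. Place at column 3.
Columns [7, 2, 4, 6, 1, 3, 5], r−c [-6, 0, -1, -2, 4, 3, 2], r+c [8, 4, 7, 10, 6, 9, 12] are all distinct, so no two queens attack.

(1,7) (2,2) (3,4) (4,6) (5,1) (6,3) (7,5)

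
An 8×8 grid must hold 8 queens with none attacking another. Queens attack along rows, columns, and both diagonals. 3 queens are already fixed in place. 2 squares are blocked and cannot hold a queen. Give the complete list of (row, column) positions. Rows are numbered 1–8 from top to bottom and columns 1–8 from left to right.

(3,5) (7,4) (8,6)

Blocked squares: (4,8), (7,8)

(1,8) (2,2) (3,5) (4,3) (5,1) (6,7) (7,4) (8,6)

Row 1: attacked by (3,5)→{3,5,7}; (7,4)→{4}; (8,6)→{6}. Safe: 1, 2, 8. Place at column 8.
Row 2: attacked by (1,8)→{7,8}; (3,5)→{4,5,6}; (7,4)→{4}; (8,6)→{6}. Safe: 1, 2, 3. Place at column 2.
Row 4: attacked by (1,8)→{5,8}; (2,2)→{2,4}; (3,5)→{4,5,6}; (7,4)→{1,4,7}; (8,6)→{2,6}. Blocked: 8. Safe: 3. Place at column 3.
Row 5: attacked by (1,8)→{4,8}; (2,2)→{2,5}; (3,5)→{3,5,7}; (4,3)→{2,3,4}; (7,4)→{2,4,6}; (8,6)→{3,6}. Safe: 1. Place at column 1.
Row 6: attacked by (1,8)→{3,8}; (2,2)→{2,6}; (3,5)→{2,5,8}; (4,3)→{1,3,5}; (5,1)→{1,2}; (7,4)→{3,4,5}; (8,6)→{4,6,8}. Safe: 7. Place at column 7.
Columns [8, 2, 5, 3, 1, 7, 4, 6], r−c [-7, 0, -2, 1, 4, -1, 3, 2], r+c [9, 4, 8, 7, 6, 13, 11, 14] are all distinct, so no two queens attack.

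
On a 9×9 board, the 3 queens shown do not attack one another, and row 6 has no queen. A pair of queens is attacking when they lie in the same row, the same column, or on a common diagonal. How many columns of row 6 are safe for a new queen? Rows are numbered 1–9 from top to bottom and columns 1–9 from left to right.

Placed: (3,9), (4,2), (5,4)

3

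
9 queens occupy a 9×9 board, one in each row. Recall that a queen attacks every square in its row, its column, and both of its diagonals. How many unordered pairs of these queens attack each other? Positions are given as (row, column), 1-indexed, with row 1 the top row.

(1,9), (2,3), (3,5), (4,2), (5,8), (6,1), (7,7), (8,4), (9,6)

All columns are distinct and no two queens satisfy |Δrow| = |Δcol|, so no pair attacks.

0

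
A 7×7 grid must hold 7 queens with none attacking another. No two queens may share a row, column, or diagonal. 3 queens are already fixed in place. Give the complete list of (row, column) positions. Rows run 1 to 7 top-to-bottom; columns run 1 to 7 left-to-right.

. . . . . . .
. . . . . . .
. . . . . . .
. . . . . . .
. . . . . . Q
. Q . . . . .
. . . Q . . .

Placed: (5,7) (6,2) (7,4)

Row 1: attacked by (5,7)→{3,7}; (6,2)→{2,7}; (7,4)→{4}. Safe: 1, 5, 6. Place at column 6.
Row 2: attacked by (1,6)→{5,6,7}; (5,7)→{4,7}; (6,2)→{2,6}; (7,4)→{4}. Safe: 1, 3. Place at column 1.
Row 3: attacked by (1,6)→{4,6}; (2,1)→{1,2}; (5,7)→{5,7}; (6,2)→{2,5}; (7,4)→{4}. Safe: 3. Place at column 3.
Row 4: attacked by (1,6)→{3,6}; (2,1)→{1,3}; (3,3)→{2,3,4}; (5,7)→{6,7}; (6,2)→{2,4}; (7,4)→{1,4,7}. Safe: 5. Place at column 5.
Columns [6, 1, 3, 5, 7, 2, 4], r−c [-5, 1, 0, -1, -2, 4, 3], r+c [7, 3, 6, 9, 12, 8, 11] are all distinct, so no two queens attack.

(1,6) (2,1) (3,3) (4,5) (5,7) (6,2) (7,4)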